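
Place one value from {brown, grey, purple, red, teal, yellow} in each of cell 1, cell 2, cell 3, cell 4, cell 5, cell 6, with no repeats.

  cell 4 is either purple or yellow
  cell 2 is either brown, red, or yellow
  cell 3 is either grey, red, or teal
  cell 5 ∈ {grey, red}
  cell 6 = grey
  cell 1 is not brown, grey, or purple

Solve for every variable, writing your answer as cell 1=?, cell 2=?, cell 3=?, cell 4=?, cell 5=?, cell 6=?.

cell 6 must be grey (only option left). So cell 3, cell 5 can't be grey.
cell 5 must be red (only option left). Strike red from cell 1, cell 2, cell 3.
cell 3 must be teal (only option left). Remove teal from cell 1.
cell 1 must be yellow (only option left). So cell 2, cell 4 can't be yellow.
cell 2 has just one choice, so cell 2 = brown.
cell 4 has just one choice, so cell 4 = purple.

cell 1=yellow, cell 2=brown, cell 3=teal, cell 4=purple, cell 5=red, cell 6=grey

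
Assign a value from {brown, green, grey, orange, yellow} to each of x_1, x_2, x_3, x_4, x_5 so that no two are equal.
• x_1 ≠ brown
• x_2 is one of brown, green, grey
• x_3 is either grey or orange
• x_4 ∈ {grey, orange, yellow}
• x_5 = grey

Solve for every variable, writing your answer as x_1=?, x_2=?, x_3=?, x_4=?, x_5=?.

x_5's domain is down to {grey}, so x_5 = grey. So x_1, x_2, x_3, x_4 can't be grey.
x_3's domain is down to {orange}, so x_3 = orange. Remove orange from x_1, x_4.
x_4 must be yellow (only option left). Eliminate yellow elsewhere: x_1.
x_1's domain is down to {green}, so x_1 = green. Remove green from x_2.
x_2's domain is down to {brown}, so x_2 = brown.

x_1=green, x_2=brown, x_3=orange, x_4=yellow, x_5=grey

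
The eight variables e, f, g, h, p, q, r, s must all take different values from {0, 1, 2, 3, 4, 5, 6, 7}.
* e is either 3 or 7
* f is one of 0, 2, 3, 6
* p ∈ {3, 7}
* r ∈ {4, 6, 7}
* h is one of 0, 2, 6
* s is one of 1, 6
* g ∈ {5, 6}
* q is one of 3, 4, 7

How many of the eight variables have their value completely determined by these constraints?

4

Among the 8 variables, 1 fits only s (and all 8 values in {0, 1, 2, 3, 4, 5, 6, 7} must be used), so s = 1.
The 7 still-open variables together cover exactly {0, 2, 3, 4, 5, 6, 7} — 7 values for 7 variables — and 5 appears only in g's list, so g = 5.
e and p share exactly the 2 values {3, 7}; by pigeonhole those values go to them, so strike 3, 7 from f, q, r.
That leaves q = 4. Eliminate 4 elsewhere: r.
r must be 6 (only option left). Remove 6 from f, h.
Determined: g=5, q=4, r=6, s=1. The other variables each still have more than one consistent value. That makes 4.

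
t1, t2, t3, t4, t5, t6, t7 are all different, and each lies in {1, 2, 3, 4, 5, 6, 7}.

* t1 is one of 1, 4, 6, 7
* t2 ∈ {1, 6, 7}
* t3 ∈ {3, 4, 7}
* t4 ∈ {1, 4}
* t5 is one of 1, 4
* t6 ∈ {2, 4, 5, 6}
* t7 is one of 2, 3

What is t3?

The 7 variables draw from only 7 values {1, 2, 3, 4, 5, 6, 7}, so each is used; only t6 can be 5, hence t6 = 5.
The 6 still-open variables draw from only 6 values {1, 2, 3, 4, 6, 7}, so each is used; only t7 can be 2, hence t7 = 2.
The 5 still-open variables draw from only 5 values {1, 3, 4, 6, 7}, so each is used; only t3 can be 3, hence t3 = 3.

3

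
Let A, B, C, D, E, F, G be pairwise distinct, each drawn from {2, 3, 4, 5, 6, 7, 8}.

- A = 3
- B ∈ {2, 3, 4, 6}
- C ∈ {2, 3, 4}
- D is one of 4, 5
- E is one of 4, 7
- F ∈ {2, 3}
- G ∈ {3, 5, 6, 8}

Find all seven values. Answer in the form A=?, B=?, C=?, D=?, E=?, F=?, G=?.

A=3, B=6, C=4, D=5, E=7, F=2, G=8

A must be 3 (only option left). Eliminate 3 elsewhere: B, C, F, G.
F's domain is down to {2}, so F = 2. Strike 2 from B, C.
C has just one choice, so C = 4. So B, D, E can't be 4.
D must be 5 (only option left). Strike 5 from G.
That leaves E = 7.
B must be 6 (only option left). So G can't be 6.
G has just one choice, so G = 8.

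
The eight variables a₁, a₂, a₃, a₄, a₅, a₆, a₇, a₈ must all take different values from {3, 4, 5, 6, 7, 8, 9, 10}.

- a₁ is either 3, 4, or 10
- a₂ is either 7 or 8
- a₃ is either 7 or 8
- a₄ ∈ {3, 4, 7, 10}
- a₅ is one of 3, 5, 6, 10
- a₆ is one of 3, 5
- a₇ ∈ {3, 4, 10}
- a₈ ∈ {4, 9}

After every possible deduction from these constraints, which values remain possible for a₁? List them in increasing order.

Among the 8 variables, 6 fits only a₅ (and all 8 values in {3, 4, 5, 6, 7, 8, 9, 10} must be used), so a₅ = 6.
Among the 7 still-open variables, 5 fits only a₆ (and all 7 values in {3, 4, 5, 7, 8, 9, 10} must be used), so a₆ = 5.
The 6 still-open variables draw from only 6 values {3, 4, 7, 8, 9, 10}, so each is used; only a₈ can be 9, hence a₈ = 9.
a₂ and a₃ between them cover only {7, 8} — a naked pair. Remove those values from a₄.
No further eliminations apply; a₁ can still be any of 3, 4, 10.

3, 4, 10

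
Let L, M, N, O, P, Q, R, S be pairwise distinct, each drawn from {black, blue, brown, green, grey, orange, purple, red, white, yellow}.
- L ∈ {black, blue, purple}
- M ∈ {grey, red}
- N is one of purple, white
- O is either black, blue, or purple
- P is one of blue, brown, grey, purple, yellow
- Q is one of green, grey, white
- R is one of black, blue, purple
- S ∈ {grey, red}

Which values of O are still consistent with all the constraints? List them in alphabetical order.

black, blue, purple

M and S between them cover only {grey, red} — a naked pair. Remove those values from P, Q.
L, O, R share exactly the 3 values {black, blue, purple}; by pigeonhole those values go to them, so strike black, blue, purple from N, P.
N has just one choice, so N = white. So Q can't be white.
That leaves Q = green.
No further eliminations apply; O can still be any of black, blue, purple.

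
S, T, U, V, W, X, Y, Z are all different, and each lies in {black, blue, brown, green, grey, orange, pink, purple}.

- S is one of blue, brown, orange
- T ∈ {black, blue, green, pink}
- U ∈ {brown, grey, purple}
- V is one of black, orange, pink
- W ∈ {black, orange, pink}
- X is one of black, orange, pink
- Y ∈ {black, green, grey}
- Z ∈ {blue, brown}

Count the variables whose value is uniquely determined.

The 8 variables draw from only 8 values {black, blue, brown, green, grey, orange, pink, purple}, so each is used; only U can be purple, hence U = purple.
Among the 7 still-open variables, grey fits only Y (and all 7 values in {black, blue, brown, green, grey, orange, pink} must be used), so Y = grey.
Among the 6 still-open variables, green fits only T (and all 6 values in {black, blue, brown, green, orange, pink} must be used), so T = green.
The 3 variables V, W, X are confined to {black, orange, pink}, which locks those values in; drop them from S.
Determined: T=green, U=purple, Y=grey. The other variables each still have more than one consistent value. That makes 3.

3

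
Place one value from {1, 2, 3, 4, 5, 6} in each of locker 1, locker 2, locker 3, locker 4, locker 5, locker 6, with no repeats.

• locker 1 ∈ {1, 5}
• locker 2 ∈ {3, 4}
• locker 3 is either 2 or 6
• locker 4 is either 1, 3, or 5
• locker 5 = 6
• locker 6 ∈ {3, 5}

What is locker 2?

4

locker 5 must be 6 (only option left). Strike 6 from locker 3.
locker 3 has just one choice, so locker 3 = 2.
The 4 still-open variables together cover exactly {1, 3, 4, 5} — 4 values for 4 variables — and 4 appears only in locker 2's list, so locker 2 = 4.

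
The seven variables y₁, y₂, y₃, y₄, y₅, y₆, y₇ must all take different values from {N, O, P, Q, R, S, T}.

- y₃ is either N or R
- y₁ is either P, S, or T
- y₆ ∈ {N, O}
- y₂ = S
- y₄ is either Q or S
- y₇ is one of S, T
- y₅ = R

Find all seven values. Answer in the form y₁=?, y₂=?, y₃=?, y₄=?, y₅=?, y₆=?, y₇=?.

y₁=P, y₂=S, y₃=N, y₄=Q, y₅=R, y₆=O, y₇=T

y₂'s domain is down to {S}, so y₂ = S. Eliminate S elsewhere: y₁, y₄, y₇.
That leaves y₄ = Q.
y₅'s domain is down to {R}, so y₅ = R. So y₃ can't be R.
y₇'s domain is down to {T}, so y₇ = T. Strike T from y₁.
y₁ must be P (only option left).
y₃'s domain is down to {N}, so y₃ = N. Strike N from y₆.
y₆ has just one choice, so y₆ = O.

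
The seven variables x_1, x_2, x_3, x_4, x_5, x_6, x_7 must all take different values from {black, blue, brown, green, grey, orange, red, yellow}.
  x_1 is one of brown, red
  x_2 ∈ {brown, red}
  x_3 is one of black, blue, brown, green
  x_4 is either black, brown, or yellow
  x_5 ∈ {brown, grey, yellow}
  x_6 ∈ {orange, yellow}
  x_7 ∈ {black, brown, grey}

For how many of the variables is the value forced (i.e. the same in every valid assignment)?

The 2 variables x_1 and x_2 are confined to {brown, red}, which locks those values in; drop them from x_3, x_4, x_5, x_7.
x_4, x_5, x_7 between them cover only {black, grey, yellow} — a naked triple. Remove those values from x_3, x_6.
x_6's domain is down to {orange}, so x_6 = orange.
Determined: x_6=orange. The other variables each still have more than one consistent value. That makes 1.

1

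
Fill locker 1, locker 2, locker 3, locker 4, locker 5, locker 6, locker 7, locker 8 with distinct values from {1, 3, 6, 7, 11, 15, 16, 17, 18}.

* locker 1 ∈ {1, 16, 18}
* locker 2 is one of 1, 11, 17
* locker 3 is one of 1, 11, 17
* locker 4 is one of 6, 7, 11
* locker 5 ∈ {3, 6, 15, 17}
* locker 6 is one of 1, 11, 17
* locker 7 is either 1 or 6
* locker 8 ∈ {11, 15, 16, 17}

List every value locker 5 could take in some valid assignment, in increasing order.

The 3 variables locker 2, locker 3, locker 6 are confined to {1, 11, 17}, which locks those values in; drop them from locker 1, locker 4, locker 5, locker 7, locker 8.
locker 7 has just one choice, so locker 7 = 6. Strike 6 from locker 4, locker 5.
locker 4's domain is down to {7}, so locker 4 = 7.
No further eliminations apply; locker 5 can still be any of 3, 15.

3, 15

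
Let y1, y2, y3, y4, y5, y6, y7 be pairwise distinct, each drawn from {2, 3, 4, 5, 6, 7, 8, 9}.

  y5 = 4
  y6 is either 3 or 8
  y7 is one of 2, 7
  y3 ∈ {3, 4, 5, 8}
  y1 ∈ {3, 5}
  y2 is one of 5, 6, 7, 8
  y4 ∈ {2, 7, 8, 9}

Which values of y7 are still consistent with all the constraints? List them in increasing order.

2, 7

y5 has just one choice, so y5 = 4. Eliminate 4 elsewhere: y3.
The 3 variables y1, y3, y6 are confined to {3, 5, 8}, which locks those values in; drop them from y2, y4.
No further eliminations apply; y7 can still be any of 2, 7.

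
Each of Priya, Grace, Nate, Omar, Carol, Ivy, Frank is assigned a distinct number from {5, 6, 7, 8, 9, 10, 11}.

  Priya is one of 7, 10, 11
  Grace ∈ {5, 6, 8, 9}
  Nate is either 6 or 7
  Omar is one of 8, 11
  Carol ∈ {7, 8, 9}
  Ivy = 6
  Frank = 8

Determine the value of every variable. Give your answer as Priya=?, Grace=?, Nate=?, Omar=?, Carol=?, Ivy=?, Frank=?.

Priya=10, Grace=5, Nate=7, Omar=11, Carol=9, Ivy=6, Frank=8

Ivy must be 6 (only option left). Eliminate 6 elsewhere: Grace, Nate.
Frank's domain is down to {8}, so Frank = 8. Strike 8 from Grace, Omar, Carol.
Nate must be 7 (only option left). So Priya, Carol can't be 7.
Omar must be 11 (only option left). Remove 11 from Priya.
Carol must be 9 (only option left). Strike 9 from Grace.
Priya has just one choice, so Priya = 10.
That leaves Grace = 5.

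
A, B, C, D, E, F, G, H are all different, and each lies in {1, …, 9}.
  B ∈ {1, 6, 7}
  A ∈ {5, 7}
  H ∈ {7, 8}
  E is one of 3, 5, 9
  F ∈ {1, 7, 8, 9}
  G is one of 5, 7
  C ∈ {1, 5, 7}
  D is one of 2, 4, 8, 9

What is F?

9

The 2 variables A and G are confined to {5, 7}, which locks those values in; drop them from B, C, E, F, H.
That leaves C = 1. Eliminate 1 elsewhere: B, F.
That leaves H = 8. Remove 8 from D, F.
So F = 9.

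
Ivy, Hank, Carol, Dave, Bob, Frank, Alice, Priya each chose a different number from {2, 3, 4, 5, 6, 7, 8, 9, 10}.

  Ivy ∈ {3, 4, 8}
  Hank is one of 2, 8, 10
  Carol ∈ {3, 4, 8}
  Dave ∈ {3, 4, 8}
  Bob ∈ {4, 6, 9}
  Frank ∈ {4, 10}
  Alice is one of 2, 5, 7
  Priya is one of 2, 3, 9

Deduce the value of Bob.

Ivy, Carol, Dave between them cover only {3, 4, 8} — a naked triple. Remove those values from Hank, Bob, Frank, Priya.
That leaves Frank = 10. So Hank can't be 10.
Hank must be 2 (only option left). Eliminate 2 elsewhere: Alice, Priya.
That leaves Priya = 9. Eliminate 9 elsewhere: Bob.
So Bob = 6.

6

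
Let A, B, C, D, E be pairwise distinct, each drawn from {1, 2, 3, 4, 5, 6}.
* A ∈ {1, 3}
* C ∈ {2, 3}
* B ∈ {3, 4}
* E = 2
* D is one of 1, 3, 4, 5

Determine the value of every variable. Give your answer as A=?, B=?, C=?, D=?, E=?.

A=1, B=4, C=3, D=5, E=2

E has just one choice, so E = 2. Strike 2 from C.
C has just one choice, so C = 3. Eliminate 3 elsewhere: A, B, D.
A's domain is down to {1}, so A = 1. Remove 1 from D.
B must be 4 (only option left). Eliminate 4 elsewhere: D.
That leaves D = 5.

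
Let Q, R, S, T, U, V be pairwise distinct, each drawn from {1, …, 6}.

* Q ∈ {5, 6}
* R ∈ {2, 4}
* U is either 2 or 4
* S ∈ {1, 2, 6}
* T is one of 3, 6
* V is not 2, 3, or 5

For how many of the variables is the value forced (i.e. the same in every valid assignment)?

2

Among the 6 variables, 3 fits only T (and all 6 values in {1, 2, 3, 4, 5, 6} must be used), so T = 3.
Among the 5 still-open variables, 5 fits only Q (and all 5 values in {1, 2, 4, 5, 6} must be used), so Q = 5.
The 2 variables R and U are confined to {2, 4}, which locks those values in; drop them from S, V.
Determined: Q=5, T=3. The other variables each still have more than one consistent value. That makes 2.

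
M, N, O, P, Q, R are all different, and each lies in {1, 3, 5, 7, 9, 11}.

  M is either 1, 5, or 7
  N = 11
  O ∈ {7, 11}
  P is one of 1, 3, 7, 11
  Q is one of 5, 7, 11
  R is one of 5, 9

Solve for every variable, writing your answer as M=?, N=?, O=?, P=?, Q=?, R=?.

M=1, N=11, O=7, P=3, Q=5, R=9

N must be 11 (only option left). Remove 11 from O, P, Q.
O must be 7 (only option left). Remove 7 from M, P, Q.
Q's domain is down to {5}, so Q = 5. So M, R can't be 5.
R must be 9 (only option left).
M must be 1 (only option left). So P can't be 1.
P has just one choice, so P = 3.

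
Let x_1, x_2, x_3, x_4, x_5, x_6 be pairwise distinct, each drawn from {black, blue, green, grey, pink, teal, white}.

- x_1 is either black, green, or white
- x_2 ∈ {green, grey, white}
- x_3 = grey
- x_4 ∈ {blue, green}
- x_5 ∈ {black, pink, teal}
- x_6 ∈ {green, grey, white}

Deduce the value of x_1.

x_3 must be grey (only option left). So x_2, x_6 can't be grey.
The 2 variables x_2 and x_6 are confined to {green, white}, which locks those values in; drop them from x_1, x_4.
So x_1 = black.

black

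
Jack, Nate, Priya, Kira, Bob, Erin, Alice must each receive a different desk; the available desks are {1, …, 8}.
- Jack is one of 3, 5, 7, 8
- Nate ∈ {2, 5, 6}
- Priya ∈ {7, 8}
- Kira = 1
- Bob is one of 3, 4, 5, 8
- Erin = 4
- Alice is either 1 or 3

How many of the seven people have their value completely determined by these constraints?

3

Kira must be 1 (only option left). So Alice can't be 1.
That leaves Erin = 4. Strike 4 from Bob.
Alice's domain is down to {3}, so Alice = 3. Strike 3 from Jack, Bob.
The 3 variables Jack, Priya, Bob are confined to {5, 7, 8}, which locks those values in; drop them from Nate.
Determined: Kira=1, Erin=4, Alice=3. The other people each still have more than one consistent value. That makes 3.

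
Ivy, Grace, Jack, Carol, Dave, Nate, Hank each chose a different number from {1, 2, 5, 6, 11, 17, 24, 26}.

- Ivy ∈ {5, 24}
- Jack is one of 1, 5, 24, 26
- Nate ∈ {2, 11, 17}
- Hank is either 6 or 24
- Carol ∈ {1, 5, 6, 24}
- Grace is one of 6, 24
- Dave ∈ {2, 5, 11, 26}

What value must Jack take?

26

Grace and Hank between them cover only {6, 24} — a naked pair. Remove those values from Ivy, Jack, Carol.
Ivy must be 5 (only option left). Strike 5 from Jack, Carol, Dave.
Carol has just one choice, so Carol = 1. So Jack can't be 1.
So Jack = 26.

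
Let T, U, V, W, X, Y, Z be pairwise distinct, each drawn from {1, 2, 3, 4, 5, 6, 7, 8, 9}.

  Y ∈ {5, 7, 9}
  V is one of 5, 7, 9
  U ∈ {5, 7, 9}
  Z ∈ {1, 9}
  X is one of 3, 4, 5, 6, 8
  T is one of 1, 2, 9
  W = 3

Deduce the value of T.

2

W has just one choice, so W = 3. Remove 3 from X.
U, V, Y share exactly the 3 values {5, 7, 9}; by pigeonhole those values go to them, so strike 5, 7, 9 from T, X, Z.
Z has just one choice, so Z = 1. Strike 1 from T.
So T = 2.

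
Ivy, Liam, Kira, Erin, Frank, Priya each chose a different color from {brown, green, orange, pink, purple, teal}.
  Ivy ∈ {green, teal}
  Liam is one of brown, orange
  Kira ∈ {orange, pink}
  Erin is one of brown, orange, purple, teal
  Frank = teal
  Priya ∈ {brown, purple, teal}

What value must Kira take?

pink

Frank must be teal (only option left). Strike teal from Ivy, Erin, Priya.
Ivy must be green (only option left).
The 4 still-open variables draw from only 4 values {brown, orange, pink, purple}, so each is used; only Kira can be pink, hence Kira = pink.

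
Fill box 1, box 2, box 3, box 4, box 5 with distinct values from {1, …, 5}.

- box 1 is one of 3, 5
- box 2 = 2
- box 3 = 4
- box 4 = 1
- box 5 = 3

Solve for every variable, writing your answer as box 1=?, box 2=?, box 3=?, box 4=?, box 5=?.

box 1=5, box 2=2, box 3=4, box 4=1, box 5=3

box 2 has just one choice, so box 2 = 2.
That leaves box 3 = 4.
That leaves box 4 = 1.
box 5 must be 3 (only option left). Eliminate 3 elsewhere: box 1.
box 1's domain is down to {5}, so box 1 = 5.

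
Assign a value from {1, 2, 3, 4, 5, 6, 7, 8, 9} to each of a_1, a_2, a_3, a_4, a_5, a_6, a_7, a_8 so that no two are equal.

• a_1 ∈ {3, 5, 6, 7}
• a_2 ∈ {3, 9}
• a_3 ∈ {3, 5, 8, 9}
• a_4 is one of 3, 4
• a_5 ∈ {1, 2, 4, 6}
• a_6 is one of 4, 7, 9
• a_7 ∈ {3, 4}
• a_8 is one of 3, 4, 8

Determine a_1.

The 2 variables a_4 and a_7 are confined to {3, 4}, which locks those values in; drop them from a_1, a_2, a_3, a_5, a_6, a_8.
a_2's domain is down to {9}, so a_2 = 9. Eliminate 9 elsewhere: a_3, a_6.
a_6 has just one choice, so a_6 = 7. Remove 7 from a_1.
a_8 has just one choice, so a_8 = 8. So a_3 can't be 8.
a_3 has just one choice, so a_3 = 5. So a_1 can't be 5.
So a_1 = 6.

6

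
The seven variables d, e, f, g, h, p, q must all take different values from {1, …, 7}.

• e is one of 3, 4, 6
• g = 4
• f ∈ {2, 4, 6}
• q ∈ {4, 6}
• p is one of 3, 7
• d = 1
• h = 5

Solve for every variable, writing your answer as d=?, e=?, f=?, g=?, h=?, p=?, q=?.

d=1, e=3, f=2, g=4, h=5, p=7, q=6

d's domain is down to {1}, so d = 1.
g's domain is down to {4}, so g = 4. So e, f, q can't be 4.
h's domain is down to {5}, so h = 5.
q has just one choice, so q = 6. So e, f can't be 6.
That leaves e = 3. Remove 3 from p.
f's domain is down to {2}, so f = 2.
That leaves p = 7.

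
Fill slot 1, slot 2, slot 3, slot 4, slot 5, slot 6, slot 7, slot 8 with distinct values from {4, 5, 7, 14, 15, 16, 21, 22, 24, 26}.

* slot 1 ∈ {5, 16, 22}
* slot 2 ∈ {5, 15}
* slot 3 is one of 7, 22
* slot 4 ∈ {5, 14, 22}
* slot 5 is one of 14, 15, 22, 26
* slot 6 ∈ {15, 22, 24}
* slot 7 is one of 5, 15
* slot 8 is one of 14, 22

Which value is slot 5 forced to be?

26

The 8 variables together cover exactly {5, 7, 14, 15, 16, 22, 24, 26} — 8 values for 8 variables — and 7 appears only in slot 3's list, so slot 3 = 7.
Among the 7 still-open variables, 16 fits only slot 1 (and all 7 values in {5, 14, 15, 16, 22, 24, 26} must be used), so slot 1 = 16.
The 6 still-open variables together cover exactly {5, 14, 15, 22, 24, 26} — 6 values for 6 variables — and 24 appears only in slot 6's list, so slot 6 = 24.
Among the 5 still-open variables, 26 fits only slot 5 (and all 5 values in {5, 14, 15, 22, 26} must be used), so slot 5 = 26.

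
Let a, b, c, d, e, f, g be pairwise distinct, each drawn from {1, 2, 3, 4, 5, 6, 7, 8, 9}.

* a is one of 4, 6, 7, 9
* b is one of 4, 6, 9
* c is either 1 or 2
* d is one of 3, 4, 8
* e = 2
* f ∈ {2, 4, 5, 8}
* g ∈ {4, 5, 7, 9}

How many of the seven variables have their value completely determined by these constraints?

2

e's domain is down to {2}, so e = 2. Eliminate 2 elsewhere: c, f.
c has just one choice, so c = 1.
Determined: c=1, e=2. The other variables each still have more than one consistent value. That makes 2.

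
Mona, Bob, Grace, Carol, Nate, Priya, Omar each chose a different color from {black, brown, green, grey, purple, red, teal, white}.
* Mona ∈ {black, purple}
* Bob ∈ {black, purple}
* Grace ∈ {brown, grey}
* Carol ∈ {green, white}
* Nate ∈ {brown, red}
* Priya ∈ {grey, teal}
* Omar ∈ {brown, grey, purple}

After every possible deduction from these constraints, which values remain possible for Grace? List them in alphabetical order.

The 2 variables Mona and Bob are confined to {black, purple}, which locks those values in; drop them from Omar.
Grace and Omar share exactly the 2 values {brown, grey}; by pigeonhole those values go to them, so strike brown, grey from Nate, Priya.
Nate's domain is down to {red}, so Nate = red.
That leaves Priya = teal.
No further eliminations apply; Grace can still be any of brown, grey.

brown, grey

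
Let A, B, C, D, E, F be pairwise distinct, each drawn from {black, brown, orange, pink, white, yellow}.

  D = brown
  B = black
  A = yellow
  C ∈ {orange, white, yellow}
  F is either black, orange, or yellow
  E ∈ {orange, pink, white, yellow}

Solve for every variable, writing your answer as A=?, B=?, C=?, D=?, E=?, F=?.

A's domain is down to {yellow}, so A = yellow. So C, E, F can't be yellow.
B must be black (only option left). Strike black from F.
D has just one choice, so D = brown.
F's domain is down to {orange}, so F = orange. Strike orange from C, E.
C has just one choice, so C = white. So E can't be white.
E has just one choice, so E = pink.

A=yellow, B=black, C=white, D=brown, E=pink, F=orange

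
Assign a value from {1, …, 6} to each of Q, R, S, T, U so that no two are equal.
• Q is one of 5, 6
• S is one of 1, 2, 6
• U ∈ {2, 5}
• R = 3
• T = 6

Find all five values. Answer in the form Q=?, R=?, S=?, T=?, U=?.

R has just one choice, so R = 3.
T's domain is down to {6}, so T = 6. Eliminate 6 elsewhere: Q, S.
Q must be 5 (only option left). Remove 5 from U.
That leaves U = 2. Eliminate 2 elsewhere: S.
S must be 1 (only option left).

Q=5, R=3, S=1, T=6, U=2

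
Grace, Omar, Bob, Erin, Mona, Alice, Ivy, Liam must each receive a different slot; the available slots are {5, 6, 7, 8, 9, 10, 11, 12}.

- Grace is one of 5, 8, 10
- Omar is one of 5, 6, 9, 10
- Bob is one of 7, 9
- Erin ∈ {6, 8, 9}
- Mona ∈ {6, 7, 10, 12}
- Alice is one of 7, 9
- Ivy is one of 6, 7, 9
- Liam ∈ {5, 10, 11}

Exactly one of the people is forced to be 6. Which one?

Among the 8 variables, 11 fits only Liam (and all 8 values in {5, 6, 7, 8, 9, 10, 11, 12} must be used), so Liam = 11.
The 7 still-open variables draw from only 7 values {5, 6, 7, 8, 9, 10, 12}, so each is used; only Mona can be 12, hence Mona = 12.
Bob and Alice between them cover only {7, 9} — a naked pair. Remove those values from Omar, Erin, Ivy.
So 6 goes to Ivy.

Ivy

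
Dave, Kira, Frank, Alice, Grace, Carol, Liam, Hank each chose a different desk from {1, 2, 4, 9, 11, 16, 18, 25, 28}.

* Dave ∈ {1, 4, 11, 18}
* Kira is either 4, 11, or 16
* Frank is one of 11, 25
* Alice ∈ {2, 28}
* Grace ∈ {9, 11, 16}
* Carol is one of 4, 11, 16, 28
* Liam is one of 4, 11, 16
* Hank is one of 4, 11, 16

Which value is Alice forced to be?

2

Kira, Liam, Hank share exactly the 3 values {4, 11, 16}; by pigeonhole those values go to them, so strike 4, 11, 16 from Dave, Frank, Grace, Carol.
That leaves Frank = 25.
That leaves Grace = 9.
Carol's domain is down to {28}, so Carol = 28. Remove 28 from Alice.
So Alice = 2.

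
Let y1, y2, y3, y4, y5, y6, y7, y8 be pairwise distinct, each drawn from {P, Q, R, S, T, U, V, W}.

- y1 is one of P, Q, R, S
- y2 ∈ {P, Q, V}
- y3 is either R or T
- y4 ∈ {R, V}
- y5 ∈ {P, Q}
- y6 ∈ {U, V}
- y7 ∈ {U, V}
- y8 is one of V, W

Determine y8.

Among the 8 variables, S fits only y1 (and all 8 values in {P, Q, R, S, T, U, V, W} must be used), so y1 = S.
The 7 still-open variables draw from only 7 values {P, Q, R, T, U, V, W}, so each is used; only y3 can be T, hence y3 = T.
Among the 6 still-open variables, R fits only y4 (and all 6 values in {P, Q, R, U, V, W} must be used), so y4 = R.
The 5 still-open variables draw from only 5 values {P, Q, U, V, W}, so each is used; only y8 can be W, hence y8 = W.

W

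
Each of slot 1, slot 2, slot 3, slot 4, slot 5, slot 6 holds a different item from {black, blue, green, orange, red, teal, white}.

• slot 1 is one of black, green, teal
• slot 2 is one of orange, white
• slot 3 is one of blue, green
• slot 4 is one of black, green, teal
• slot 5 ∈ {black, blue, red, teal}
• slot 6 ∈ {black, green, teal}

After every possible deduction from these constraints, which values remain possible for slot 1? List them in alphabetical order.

black, green, teal

The 3 variables slot 1, slot 4, slot 6 are confined to {black, green, teal}, which locks those values in; drop them from slot 3, slot 5.
That leaves slot 3 = blue. Remove blue from slot 5.
slot 5 must be red (only option left).
No further eliminations apply; slot 1 can still be any of black, green, teal.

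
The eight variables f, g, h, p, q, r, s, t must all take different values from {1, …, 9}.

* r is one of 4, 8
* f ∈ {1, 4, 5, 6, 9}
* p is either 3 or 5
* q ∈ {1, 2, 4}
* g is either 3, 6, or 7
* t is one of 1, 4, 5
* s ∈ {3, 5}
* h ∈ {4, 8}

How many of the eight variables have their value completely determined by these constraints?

h and r share exactly the 2 values {4, 8}; by pigeonhole those values go to them, so strike 4, 8 from f, q, t.
p and s between them cover only {3, 5} — a naked pair. Remove those values from f, g, t.
t has just one choice, so t = 1. So f, q can't be 1.
q has just one choice, so q = 2.
Determined: q=2, t=1. The other variables each still have more than one consistent value. That makes 2.

2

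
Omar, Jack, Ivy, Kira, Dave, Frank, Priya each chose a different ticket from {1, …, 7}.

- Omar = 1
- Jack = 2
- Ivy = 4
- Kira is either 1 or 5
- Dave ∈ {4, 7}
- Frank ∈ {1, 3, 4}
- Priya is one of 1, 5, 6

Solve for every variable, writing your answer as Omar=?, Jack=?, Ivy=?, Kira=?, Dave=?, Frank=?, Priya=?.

Omar must be 1 (only option left). So Kira, Frank, Priya can't be 1.
Jack's domain is down to {2}, so Jack = 2.
That leaves Ivy = 4. Strike 4 from Dave, Frank.
Kira must be 5 (only option left). So Priya can't be 5.
That leaves Dave = 7.
That leaves Frank = 3.
Priya must be 6 (only option left).

Omar=1, Jack=2, Ivy=4, Kira=5, Dave=7, Frank=3, Priya=6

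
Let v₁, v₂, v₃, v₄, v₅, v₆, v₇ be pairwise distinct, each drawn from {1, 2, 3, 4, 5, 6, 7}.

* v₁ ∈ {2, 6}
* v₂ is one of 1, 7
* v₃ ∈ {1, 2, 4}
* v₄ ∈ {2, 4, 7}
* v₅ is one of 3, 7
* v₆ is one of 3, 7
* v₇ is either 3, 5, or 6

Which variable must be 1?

The 7 variables draw from only 7 values {1, 2, 3, 4, 5, 6, 7}, so each is used; only v₇ can be 5, hence v₇ = 5.
The 6 still-open variables draw from only 6 values {1, 2, 3, 4, 6, 7}, so each is used; only v₁ can be 6, hence v₁ = 6.
v₅ and v₆ share exactly the 2 values {3, 7}; by pigeonhole those values go to them, so strike 3, 7 from v₂, v₄.
So 1 goes to v₂.

v₂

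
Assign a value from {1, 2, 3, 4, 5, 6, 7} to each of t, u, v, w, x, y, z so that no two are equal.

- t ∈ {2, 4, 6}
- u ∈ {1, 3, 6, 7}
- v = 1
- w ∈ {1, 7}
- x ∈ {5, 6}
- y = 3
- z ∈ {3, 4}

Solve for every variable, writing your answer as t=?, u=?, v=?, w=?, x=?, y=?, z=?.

t=2, u=6, v=1, w=7, x=5, y=3, z=4

v must be 1 (only option left). Remove 1 from u, w.
w's domain is down to {7}, so w = 7. Remove 7 from u.
y's domain is down to {3}, so y = 3. Eliminate 3 elsewhere: u, z.
z has just one choice, so z = 4. So t can't be 4.
That leaves u = 6. Eliminate 6 elsewhere: t, x.
x must be 5 (only option left).
t's domain is down to {2}, so t = 2.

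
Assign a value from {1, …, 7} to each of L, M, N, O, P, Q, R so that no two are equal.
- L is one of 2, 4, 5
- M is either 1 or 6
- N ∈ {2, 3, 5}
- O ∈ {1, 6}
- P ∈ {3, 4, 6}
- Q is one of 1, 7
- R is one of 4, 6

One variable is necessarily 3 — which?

Among the 7 variables, 7 fits only Q (and all 7 values in {1, 2, 3, 4, 5, 6, 7} must be used), so Q = 7.
M and O share exactly the 2 values {1, 6}; by pigeonhole those values go to them, so strike 1, 6 from P, R.
R must be 4 (only option left). Strike 4 from L, P.
So 3 goes to P.

P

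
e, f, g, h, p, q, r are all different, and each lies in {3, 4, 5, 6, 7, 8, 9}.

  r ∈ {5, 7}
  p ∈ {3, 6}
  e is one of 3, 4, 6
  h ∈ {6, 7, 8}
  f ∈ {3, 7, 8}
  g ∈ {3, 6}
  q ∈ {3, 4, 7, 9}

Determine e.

4

The 7 variables together cover exactly {3, 4, 5, 6, 7, 8, 9} — 7 values for 7 variables — and 5 appears only in r's list, so r = 5.
Among the 6 still-open variables, 9 fits only q (and all 6 values in {3, 4, 6, 7, 8, 9} must be used), so q = 9.
The 5 still-open variables draw from only 5 values {3, 4, 6, 7, 8}, so each is used; only e can be 4, hence e = 4.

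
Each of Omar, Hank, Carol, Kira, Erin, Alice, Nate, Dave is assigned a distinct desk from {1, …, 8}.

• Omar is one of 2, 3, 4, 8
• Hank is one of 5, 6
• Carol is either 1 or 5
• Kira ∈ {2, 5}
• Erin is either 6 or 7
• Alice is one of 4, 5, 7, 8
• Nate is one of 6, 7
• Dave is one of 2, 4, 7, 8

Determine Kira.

2

Among the 8 variables, 1 fits only Carol (and all 8 values in {1, 2, 3, 4, 5, 6, 7, 8} must be used), so Carol = 1.
Among the 7 still-open variables, 3 fits only Omar (and all 7 values in {2, 3, 4, 5, 6, 7, 8} must be used), so Omar = 3.
The 2 variables Erin and Nate are confined to {6, 7}, which locks those values in; drop them from Hank, Alice, Dave.
Hank has just one choice, so Hank = 5. Eliminate 5 elsewhere: Kira, Alice.
So Kira = 2.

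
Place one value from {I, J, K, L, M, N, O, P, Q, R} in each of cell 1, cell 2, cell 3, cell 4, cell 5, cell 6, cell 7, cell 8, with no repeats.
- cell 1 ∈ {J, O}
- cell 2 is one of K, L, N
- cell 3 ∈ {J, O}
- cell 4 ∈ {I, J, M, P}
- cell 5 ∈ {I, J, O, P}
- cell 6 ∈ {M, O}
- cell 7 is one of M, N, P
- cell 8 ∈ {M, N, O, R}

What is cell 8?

R

The 2 variables cell 1 and cell 3 are confined to {J, O}, which locks those values in; drop them from cell 4, cell 5, cell 6, cell 8.
That leaves cell 6 = M. So cell 4, cell 7, cell 8 can't be M.
cell 4 and cell 5 share exactly the 2 values {I, P}; by pigeonhole those values go to them, so strike I, P from cell 7.
That leaves cell 7 = N. So cell 2, cell 8 can't be N.
So cell 8 = R.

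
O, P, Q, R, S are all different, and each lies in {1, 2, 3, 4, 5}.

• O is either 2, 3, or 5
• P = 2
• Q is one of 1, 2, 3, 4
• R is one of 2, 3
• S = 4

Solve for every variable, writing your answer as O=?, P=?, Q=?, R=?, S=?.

P's domain is down to {2}, so P = 2. Remove 2 from O, Q, R.
R's domain is down to {3}, so R = 3. Remove 3 from O, Q.
That leaves S = 4. So Q can't be 4.
O must be 5 (only option left).
Q's domain is down to {1}, so Q = 1.

O=5, P=2, Q=1, R=3, S=4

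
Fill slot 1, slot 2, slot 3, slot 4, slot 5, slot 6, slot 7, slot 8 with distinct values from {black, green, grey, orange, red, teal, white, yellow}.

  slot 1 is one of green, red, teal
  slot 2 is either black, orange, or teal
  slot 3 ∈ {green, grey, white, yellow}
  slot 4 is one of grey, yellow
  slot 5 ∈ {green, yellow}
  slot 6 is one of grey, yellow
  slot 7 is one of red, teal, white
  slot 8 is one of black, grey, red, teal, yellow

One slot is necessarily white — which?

The 8 variables draw from only 8 values {black, green, grey, orange, red, teal, white, yellow}, so each is used; only slot 2 can be orange, hence slot 2 = orange.
Among the 7 still-open variables, black fits only slot 8 (and all 7 values in {black, green, grey, red, teal, white, yellow} must be used), so slot 8 = black.
The 2 variables slot 4 and slot 6 are confined to {grey, yellow}, which locks those values in; drop them from slot 3, slot 5.
slot 5 must be green (only option left). Eliminate green elsewhere: slot 1, slot 3.
So white goes to slot 3.

slot 3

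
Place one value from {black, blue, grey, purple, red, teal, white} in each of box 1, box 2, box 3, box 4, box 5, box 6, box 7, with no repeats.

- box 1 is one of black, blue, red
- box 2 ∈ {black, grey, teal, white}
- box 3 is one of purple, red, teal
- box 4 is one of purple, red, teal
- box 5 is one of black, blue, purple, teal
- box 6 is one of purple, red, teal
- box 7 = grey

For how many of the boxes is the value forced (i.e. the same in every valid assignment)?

2

box 7's domain is down to {grey}, so box 7 = grey. So box 2 can't be grey.
Among the 6 still-open variables, white fits only box 2 (and all 6 values in {black, blue, purple, red, teal, white} must be used), so box 2 = white.
The 3 variables box 3, box 4, box 6 are confined to {purple, red, teal}, which locks those values in; drop them from box 1, box 5.
Determined: box 2=white, box 7=grey. The other boxes each still have more than one consistent value. That makes 2.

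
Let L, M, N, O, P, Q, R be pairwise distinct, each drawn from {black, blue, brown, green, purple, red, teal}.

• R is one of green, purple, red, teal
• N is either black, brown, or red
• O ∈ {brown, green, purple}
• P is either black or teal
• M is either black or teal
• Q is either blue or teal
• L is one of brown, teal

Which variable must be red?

N

Among the 7 variables, blue fits only Q (and all 7 values in {black, blue, brown, green, purple, red, teal} must be used), so Q = blue.
M and P share exactly the 2 values {black, teal}; by pigeonhole those values go to them, so strike black, teal from L, N, R.
L has just one choice, so L = brown. Strike brown from N, O.
So red goes to N.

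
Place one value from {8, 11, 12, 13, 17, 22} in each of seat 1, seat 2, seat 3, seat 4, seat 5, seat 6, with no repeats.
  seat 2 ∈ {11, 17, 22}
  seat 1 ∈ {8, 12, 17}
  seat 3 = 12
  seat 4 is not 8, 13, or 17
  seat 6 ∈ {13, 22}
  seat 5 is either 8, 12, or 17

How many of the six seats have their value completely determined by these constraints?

seat 3's domain is down to {12}, so seat 3 = 12. Strike 12 from seat 1, seat 4, seat 5.
Among the 5 still-open variables, 13 fits only seat 6 (and all 5 values in {8, 11, 13, 17, 22} must be used), so seat 6 = 13.
seat 1 and seat 5 between them cover only {8, 17} — a naked pair. Remove those values from seat 2.
Determined: seat 3=12, seat 6=13. The other seats each still have more than one consistent value. That makes 2.

2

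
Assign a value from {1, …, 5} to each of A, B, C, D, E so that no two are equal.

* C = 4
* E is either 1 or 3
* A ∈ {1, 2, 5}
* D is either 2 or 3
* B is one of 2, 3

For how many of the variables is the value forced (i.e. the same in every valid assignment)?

3

C has just one choice, so C = 4.
The 4 still-open variables draw from only 4 values {1, 2, 3, 5}, so each is used; only A can be 5, hence A = 5.
The 3 still-open variables together cover exactly {1, 2, 3} — 3 values for 3 variables — and 1 appears only in E's list, so E = 1.
Determined: A=5, C=4, E=1. The other variables each still have more than one consistent value. That makes 3.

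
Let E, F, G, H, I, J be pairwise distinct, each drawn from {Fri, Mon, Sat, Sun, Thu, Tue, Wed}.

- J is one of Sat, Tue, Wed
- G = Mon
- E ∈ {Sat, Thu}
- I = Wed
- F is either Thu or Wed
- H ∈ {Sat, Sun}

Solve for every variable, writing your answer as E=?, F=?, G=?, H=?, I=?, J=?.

G has just one choice, so G = Mon.
I's domain is down to {Wed}, so I = Wed. Eliminate Wed elsewhere: F, J.
F has just one choice, so F = Thu. Strike Thu from E.
E has just one choice, so E = Sat. Strike Sat from H, J.
H has just one choice, so H = Sun.
J has just one choice, so J = Tue.

E=Sat, F=Thu, G=Mon, H=Sun, I=Wed, J=Tue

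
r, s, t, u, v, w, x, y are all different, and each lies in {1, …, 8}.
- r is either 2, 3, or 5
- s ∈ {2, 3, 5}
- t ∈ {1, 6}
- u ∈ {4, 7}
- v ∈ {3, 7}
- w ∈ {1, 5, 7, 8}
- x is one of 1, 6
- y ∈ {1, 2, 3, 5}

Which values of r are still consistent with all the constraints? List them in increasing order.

Among the 8 variables, 4 fits only u (and all 8 values in {1, 2, 3, 4, 5, 6, 7, 8} must be used), so u = 4.
The 7 still-open variables draw from only 7 values {1, 2, 3, 5, 6, 7, 8}, so each is used; only w can be 8, hence w = 8.
The 6 still-open variables draw from only 6 values {1, 2, 3, 5, 6, 7}, so each is used; only v can be 7, hence v = 7.
t and x between them cover only {1, 6} — a naked pair. Remove those values from y.
No further eliminations apply; r can still be any of 2, 3, 5.

2, 3, 5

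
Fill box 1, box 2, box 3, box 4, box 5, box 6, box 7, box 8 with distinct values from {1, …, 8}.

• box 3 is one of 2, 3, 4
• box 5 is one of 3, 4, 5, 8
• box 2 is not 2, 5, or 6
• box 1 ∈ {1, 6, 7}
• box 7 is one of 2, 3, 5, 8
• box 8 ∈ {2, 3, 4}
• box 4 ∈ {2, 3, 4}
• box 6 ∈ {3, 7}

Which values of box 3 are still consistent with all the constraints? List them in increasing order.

The 8 variables draw from only 8 values {1, 2, 3, 4, 5, 6, 7, 8}, so each is used; only box 1 can be 6, hence box 1 = 6.
Among the 7 still-open variables, 1 fits only box 2 (and all 7 values in {1, 2, 3, 4, 5, 7, 8} must be used), so box 2 = 1.
The 6 still-open variables draw from only 6 values {2, 3, 4, 5, 7, 8}, so each is used; only box 6 can be 7, hence box 6 = 7.
The 3 variables box 3, box 4, box 8 are confined to {2, 3, 4}, which locks those values in; drop them from box 5, box 7.
No further eliminations apply; box 3 can still be any of 2, 3, 4.

2, 3, 4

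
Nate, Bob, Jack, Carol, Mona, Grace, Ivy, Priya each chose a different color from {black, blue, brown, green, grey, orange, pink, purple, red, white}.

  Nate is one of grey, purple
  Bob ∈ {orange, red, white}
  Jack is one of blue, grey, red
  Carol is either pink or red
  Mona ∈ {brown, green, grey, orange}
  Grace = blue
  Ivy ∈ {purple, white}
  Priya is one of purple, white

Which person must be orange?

Grace has just one choice, so Grace = blue. So Jack can't be blue.
Ivy and Priya share exactly the 2 values {purple, white}; by pigeonhole those values go to them, so strike purple, white from Nate, Bob.
Nate has just one choice, so Nate = grey. So Jack, Mona can't be grey.
Jack's domain is down to {red}, so Jack = red. Eliminate red elsewhere: Bob, Carol.
So orange goes to Bob.

Bob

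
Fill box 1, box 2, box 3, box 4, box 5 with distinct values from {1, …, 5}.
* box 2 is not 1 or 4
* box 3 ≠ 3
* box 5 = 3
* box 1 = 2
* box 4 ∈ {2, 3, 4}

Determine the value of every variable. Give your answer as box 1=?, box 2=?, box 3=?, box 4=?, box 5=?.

box 1=2, box 2=5, box 3=1, box 4=4, box 5=3

box 1's domain is down to {2}, so box 1 = 2. So box 2, box 3, box 4 can't be 2.
That leaves box 5 = 3. Remove 3 from box 2, box 4.
box 2 must be 5 (only option left). Remove 5 from box 3.
box 4 has just one choice, so box 4 = 4. Eliminate 4 elsewhere: box 3.
box 3 has just one choice, so box 3 = 1.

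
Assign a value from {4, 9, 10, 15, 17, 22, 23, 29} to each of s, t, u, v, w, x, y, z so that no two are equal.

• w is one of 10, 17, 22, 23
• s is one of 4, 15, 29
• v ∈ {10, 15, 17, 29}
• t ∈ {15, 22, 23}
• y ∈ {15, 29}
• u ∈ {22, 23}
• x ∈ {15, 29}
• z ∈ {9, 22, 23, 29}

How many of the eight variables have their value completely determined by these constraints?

2

Among the 8 variables, 4 fits only s (and all 8 values in {4, 9, 10, 15, 17, 22, 23, 29} must be used), so s = 4.
Among the 7 still-open variables, 9 fits only z (and all 7 values in {9, 10, 15, 17, 22, 23, 29} must be used), so z = 9.
x and y between them cover only {15, 29} — a naked pair. Remove those values from t, v.
t and u between them cover only {22, 23} — a naked pair. Remove those values from w.
Determined: s=4, z=9. The other variables each still have more than one consistent value. That makes 2.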